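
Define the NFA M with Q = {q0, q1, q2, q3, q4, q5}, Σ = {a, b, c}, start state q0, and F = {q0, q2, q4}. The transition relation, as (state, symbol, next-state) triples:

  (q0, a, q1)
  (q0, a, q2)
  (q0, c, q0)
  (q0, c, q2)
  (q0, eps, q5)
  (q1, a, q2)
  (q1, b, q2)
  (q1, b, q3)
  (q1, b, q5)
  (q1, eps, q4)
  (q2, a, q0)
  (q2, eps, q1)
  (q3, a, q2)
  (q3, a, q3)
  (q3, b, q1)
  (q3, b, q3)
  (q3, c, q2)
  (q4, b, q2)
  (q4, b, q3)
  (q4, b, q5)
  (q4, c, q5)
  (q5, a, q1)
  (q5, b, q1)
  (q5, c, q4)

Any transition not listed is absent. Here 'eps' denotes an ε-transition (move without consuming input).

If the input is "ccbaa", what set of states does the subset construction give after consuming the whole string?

{q0, q1, q2, q3, q4, q5}

Start: ε-closure({q0}) = {q0, q5}.
Read 'c': {q0, q5} → {q0, q1, q2, q4, q5}.
Read 'c': {q0, q1, q2, q4, q5} → {q0, q1, q2, q4, q5}.
Read 'b': {q0, q1, q2, q4, q5} → {q1, q2, q3, q4, q5}.
Read 'a': {q1, q2, q3, q4, q5} → {q0, q1, q2, q3, q4, q5}.
Read 'a': {q0, q1, q2, q3, q4, q5} → {q0, q1, q2, q3, q4, q5}.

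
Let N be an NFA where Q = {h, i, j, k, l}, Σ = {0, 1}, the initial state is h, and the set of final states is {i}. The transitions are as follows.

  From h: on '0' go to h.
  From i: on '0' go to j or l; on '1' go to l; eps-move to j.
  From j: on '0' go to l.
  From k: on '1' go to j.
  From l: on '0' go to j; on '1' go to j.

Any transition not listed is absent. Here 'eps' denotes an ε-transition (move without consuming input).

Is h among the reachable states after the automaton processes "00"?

Start in {h}.
Read '0': h→{h}; now {h}.
Read '0': h→{h}; now {h}.
State h is in {h}.

Yes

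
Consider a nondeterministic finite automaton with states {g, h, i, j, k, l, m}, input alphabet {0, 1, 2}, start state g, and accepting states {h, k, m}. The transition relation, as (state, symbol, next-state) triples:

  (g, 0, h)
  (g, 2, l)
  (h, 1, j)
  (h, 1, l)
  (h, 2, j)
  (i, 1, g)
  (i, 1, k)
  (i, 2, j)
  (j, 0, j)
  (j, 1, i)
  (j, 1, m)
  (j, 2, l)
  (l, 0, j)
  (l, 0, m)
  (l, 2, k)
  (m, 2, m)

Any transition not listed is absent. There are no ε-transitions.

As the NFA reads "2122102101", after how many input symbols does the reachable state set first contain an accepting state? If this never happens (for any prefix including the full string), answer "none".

Start in {g}.
Read '2': {g} → {l}.
Read '1': {l} → ∅.
The set is empty and remains empty for the remaining 8 symbols.
No reachable set along the way intersects F.

none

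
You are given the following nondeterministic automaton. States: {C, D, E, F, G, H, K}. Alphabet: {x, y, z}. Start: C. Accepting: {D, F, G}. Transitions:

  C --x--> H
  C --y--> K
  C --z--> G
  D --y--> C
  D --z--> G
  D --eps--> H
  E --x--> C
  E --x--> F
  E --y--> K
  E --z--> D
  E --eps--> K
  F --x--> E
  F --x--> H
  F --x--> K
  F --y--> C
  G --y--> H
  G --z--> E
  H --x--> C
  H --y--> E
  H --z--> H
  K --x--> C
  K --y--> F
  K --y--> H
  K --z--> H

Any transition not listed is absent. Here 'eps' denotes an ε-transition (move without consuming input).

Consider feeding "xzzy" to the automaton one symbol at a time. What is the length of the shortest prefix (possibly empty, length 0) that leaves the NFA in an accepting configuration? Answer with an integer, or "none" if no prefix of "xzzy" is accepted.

none

Start in {C}.
Read 'x': C→{H}; now {H}.
Read 'z': H→{H}; now {H}.
Read 'z': H→{H}; now {H}.
Read 'y': H→{E}; union {E}; ε-closure = {E, K}.
No reachable set along the way intersects F.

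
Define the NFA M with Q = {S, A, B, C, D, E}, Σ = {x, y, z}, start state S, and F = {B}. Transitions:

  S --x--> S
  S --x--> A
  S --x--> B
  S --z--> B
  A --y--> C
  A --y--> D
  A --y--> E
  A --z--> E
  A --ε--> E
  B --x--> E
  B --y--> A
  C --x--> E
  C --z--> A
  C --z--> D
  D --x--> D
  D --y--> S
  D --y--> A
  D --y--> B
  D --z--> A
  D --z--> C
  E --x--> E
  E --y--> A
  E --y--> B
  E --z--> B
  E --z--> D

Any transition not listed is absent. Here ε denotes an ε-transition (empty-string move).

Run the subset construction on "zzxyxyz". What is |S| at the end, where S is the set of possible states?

0

Start in {S}.
Read 'z': S→{B}; now {B}.
Read 'z': B→∅; now ∅.
The set is empty and remains empty for the remaining 5 symbols.
That set has 0 states.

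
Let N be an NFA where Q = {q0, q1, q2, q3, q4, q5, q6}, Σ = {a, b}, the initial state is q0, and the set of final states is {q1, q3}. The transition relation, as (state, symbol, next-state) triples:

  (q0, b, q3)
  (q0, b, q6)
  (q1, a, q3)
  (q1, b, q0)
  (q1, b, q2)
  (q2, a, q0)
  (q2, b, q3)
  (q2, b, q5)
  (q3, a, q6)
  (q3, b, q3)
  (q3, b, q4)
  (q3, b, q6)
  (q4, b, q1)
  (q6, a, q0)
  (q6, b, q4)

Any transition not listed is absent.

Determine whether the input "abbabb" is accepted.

No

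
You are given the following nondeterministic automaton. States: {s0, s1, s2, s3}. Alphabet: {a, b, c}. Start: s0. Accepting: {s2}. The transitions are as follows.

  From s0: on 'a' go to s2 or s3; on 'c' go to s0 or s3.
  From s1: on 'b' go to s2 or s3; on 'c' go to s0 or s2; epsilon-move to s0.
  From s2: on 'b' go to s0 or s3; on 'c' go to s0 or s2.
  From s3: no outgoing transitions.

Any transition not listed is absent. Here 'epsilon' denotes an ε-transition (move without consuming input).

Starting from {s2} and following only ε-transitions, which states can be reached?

Begin with {s2}.
No ε-moves leave this set, so the closure equals the set itself.

{s2}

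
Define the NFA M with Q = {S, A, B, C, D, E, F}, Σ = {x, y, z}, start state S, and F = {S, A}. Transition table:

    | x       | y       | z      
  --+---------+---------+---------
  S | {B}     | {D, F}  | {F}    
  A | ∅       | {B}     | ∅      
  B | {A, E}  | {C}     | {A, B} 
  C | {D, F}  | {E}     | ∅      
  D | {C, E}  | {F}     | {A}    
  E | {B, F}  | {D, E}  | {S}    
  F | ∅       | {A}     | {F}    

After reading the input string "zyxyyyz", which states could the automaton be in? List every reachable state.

∅

Start in {S}.
Read 'z': {S} → {F}.
Read 'y': {F} → {A}.
Read 'x': {A} → ∅.
The set is empty and remains empty for the remaining 4 symbols.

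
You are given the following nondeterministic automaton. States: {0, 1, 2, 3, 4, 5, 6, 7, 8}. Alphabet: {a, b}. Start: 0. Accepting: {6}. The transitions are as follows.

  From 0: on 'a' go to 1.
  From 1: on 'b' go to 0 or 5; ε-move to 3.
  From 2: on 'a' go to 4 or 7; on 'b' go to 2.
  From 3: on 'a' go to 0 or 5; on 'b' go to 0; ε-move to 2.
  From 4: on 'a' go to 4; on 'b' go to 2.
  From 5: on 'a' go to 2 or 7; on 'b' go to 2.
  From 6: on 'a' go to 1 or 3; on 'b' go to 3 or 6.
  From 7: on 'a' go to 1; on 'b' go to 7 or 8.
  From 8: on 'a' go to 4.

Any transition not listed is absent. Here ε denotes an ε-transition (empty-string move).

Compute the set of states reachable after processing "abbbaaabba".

Start in {0}.
Read 'a': 0→{1}; union {1}; ε-closure = {1, 2, 3}.
Read 'b': 1→{0, 5}, 2→{2}, 3→{0}; now {0, 2, 5}.
Read 'b': 0→∅, 2→{2}, 5→{2}; now {2}.
Read 'b': 2→{2}; now {2}.
Read 'a': 2→{4, 7}; now {4, 7}.
Read 'a': 4→{4}, 7→{1}; union {1, 4}; ε-closure = {1, 2, 3, 4}.
Read 'a': 1→∅, 2→{4, 7}, 3→{0, 5}, 4→{4}; now {0, 4, 5, 7}.
Read 'b': 0→∅, 4→{2}, 5→{2}, 7→{7, 8}; now {2, 7, 8}.
Read 'b': 2→{2}, 7→{7, 8}, 8→∅; now {2, 7, 8}.
Read 'a': 2→{4, 7}, 7→{1}, 8→{4}; union {1, 4, 7}; ε-closure = {1, 2, 3, 4, 7}.

{1, 2, 3, 4, 7}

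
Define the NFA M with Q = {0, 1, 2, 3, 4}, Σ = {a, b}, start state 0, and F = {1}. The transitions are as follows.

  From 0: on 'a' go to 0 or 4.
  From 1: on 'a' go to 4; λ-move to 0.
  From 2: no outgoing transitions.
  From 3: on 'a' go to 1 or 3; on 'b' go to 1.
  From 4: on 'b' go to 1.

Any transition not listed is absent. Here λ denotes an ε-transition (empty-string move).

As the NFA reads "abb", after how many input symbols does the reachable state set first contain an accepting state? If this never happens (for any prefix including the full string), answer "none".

2

Start in {0}.
Read 'a': 0→{0, 4}; now {0, 4}.
Read 'b': 0→∅, 4→{1}; union {1}; ε-closure = {0, 1}.
None of the earlier sets intersect F, but {0, 1} does.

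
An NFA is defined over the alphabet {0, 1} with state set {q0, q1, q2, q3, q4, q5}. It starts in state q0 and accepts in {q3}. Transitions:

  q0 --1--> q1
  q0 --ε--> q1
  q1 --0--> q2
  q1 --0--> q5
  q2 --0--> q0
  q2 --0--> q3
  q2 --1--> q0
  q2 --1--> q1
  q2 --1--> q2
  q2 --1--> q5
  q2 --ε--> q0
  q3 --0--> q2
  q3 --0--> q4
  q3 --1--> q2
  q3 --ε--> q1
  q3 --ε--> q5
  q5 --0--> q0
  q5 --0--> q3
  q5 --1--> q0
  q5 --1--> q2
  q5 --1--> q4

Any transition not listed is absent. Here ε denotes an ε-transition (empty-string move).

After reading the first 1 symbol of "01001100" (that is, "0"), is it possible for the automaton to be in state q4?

No

Start: ε-closure({q0}) = {q0, q1}.
Read '0': {q0, q1} → {q0, q1, q2, q5}.
State q4 is not in {q0, q1, q2, q5}.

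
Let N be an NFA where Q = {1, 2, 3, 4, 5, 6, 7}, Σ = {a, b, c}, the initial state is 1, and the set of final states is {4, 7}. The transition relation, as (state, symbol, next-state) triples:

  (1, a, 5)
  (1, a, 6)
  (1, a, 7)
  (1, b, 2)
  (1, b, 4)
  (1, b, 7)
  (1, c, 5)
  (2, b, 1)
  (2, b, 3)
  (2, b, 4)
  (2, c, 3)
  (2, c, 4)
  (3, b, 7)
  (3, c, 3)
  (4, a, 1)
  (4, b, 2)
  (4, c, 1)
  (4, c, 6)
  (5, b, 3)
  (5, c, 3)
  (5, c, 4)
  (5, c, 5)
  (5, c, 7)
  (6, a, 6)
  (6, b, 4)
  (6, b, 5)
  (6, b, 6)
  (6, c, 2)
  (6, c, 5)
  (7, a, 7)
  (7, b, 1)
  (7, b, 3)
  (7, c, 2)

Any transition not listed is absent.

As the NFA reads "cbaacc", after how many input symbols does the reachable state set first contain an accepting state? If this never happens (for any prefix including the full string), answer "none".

none

Start in {1}.
Read 'c': 1→{5}; now {5}.
Read 'b': 5→{3}; now {3}.
Read 'a': 3→∅; now ∅.
The set is empty and remains empty for the remaining 3 symbols.
No reachable set along the way intersects F.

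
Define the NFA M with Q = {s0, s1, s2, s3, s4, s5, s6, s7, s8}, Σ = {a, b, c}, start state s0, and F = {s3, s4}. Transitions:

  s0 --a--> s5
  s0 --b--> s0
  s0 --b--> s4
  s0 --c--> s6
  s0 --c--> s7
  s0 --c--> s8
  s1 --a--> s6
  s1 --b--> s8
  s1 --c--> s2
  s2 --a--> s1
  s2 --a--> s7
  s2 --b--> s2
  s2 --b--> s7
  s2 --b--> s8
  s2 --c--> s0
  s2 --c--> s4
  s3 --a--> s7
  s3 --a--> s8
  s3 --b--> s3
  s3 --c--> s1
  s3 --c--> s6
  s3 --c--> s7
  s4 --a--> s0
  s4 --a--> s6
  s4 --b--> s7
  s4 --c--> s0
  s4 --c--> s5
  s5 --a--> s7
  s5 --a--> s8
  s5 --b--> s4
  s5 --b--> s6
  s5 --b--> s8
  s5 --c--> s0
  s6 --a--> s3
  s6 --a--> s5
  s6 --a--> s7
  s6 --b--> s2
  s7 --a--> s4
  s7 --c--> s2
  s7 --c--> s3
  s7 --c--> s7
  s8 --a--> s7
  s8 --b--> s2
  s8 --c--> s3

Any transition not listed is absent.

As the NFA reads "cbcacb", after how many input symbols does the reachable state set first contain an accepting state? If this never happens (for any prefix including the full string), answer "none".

3

Start in {s0}.
Read 'c': s0→{s6, s7, s8}; now {s6, s7, s8}.
Read 'b': s6→{s2}, s7→∅, s8→{s2}; now {s2}.
Read 'c': s2→{s0, s4}; now {s0, s4}.
None of the earlier sets intersect F, but {s0, s4} does.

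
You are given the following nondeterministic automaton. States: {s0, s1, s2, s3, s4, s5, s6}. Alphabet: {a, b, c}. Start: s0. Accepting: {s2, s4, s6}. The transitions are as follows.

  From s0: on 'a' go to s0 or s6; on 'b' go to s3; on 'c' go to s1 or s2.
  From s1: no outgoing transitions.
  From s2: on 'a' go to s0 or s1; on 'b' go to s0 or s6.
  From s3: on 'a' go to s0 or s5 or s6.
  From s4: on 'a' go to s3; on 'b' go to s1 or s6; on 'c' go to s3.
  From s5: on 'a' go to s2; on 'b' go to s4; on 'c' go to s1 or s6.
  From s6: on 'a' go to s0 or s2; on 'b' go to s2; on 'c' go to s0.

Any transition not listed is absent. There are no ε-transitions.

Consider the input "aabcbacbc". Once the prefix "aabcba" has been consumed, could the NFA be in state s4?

Start in {s0}.
Read 'a': s0→{s0, s6}; now {s0, s6}.
Read 'a': s0→{s0, s6}, s6→{s0, s2}; now {s0, s2, s6}.
Read 'b': s0→{s3}, s2→{s0, s6}, s6→{s2}; now {s0, s2, s3, s6}.
Read 'c': s0→{s1, s2}, s2→∅, s3→∅, s6→{s0}; now {s0, s1, s2}.
Read 'b': s0→{s3}, s1→∅, s2→{s0, s6}; now {s0, s3, s6}.
Read 'a': s0→{s0, s6}, s3→{s0, s5, s6}, s6→{s0, s2}; now {s0, s2, s5, s6}.
State s4 is not in {s0, s2, s5, s6}.

No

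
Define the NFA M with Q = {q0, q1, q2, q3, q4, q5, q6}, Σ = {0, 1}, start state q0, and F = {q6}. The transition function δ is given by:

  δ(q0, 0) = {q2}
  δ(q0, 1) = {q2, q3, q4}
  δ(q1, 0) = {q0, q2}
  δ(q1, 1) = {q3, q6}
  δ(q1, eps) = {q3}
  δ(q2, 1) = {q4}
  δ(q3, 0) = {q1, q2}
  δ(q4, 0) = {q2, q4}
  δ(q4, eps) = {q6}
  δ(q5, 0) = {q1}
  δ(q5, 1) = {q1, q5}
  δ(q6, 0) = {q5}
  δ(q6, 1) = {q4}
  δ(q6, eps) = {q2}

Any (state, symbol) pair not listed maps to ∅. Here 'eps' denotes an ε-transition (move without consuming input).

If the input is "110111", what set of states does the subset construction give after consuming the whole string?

Start in {q0}.
Read '1': {q0} → {q2, q3, q4, q6}.
Read '1': {q2, q3, q4, q6} → {q2, q4, q6}.
Read '0': {q2, q4, q6} → {q2, q4, q5, q6}.
Read '1': {q2, q4, q5, q6} → {q1, q2, q3, q4, q5, q6}.
Read '1': {q1, q2, q3, q4, q5, q6} → {q1, q2, q3, q4, q5, q6}.
Read '1': {q1, q2, q3, q4, q5, q6} → {q1, q2, q3, q4, q5, q6}.

{q1, q2, q3, q4, q5, q6}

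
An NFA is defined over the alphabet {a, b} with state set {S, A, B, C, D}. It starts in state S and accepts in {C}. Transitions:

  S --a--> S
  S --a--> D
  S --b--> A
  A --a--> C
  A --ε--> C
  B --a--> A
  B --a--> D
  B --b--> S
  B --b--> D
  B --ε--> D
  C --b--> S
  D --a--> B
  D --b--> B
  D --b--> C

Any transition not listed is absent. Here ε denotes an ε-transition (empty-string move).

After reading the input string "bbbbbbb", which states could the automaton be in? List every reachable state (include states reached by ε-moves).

{A, C}

Start in {S}.
Read 'b': S→{A}; union {A}; ε-closure = {A, C}.
Read 'b': A→∅, C→{S}; now {S}.
Read 'b': S→{A}; union {A}; ε-closure = {A, C}.
Read 'b': A→∅, C→{S}; now {S}.
Read 'b': S→{A}; union {A}; ε-closure = {A, C}.
Read 'b': A→∅, C→{S}; now {S}.
Read 'b': S→{A}; union {A}; ε-closure = {A, C}.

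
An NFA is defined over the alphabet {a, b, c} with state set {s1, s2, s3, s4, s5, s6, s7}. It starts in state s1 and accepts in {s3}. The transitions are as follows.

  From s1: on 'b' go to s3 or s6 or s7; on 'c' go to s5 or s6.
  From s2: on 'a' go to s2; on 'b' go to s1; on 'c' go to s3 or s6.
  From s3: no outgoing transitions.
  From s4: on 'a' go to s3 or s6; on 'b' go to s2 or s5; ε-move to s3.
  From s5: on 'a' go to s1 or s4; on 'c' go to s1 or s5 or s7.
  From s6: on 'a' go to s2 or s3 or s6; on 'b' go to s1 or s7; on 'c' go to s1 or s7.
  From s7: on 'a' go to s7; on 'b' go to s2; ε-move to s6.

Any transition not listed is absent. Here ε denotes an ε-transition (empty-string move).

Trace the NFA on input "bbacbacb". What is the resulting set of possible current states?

{s1, s2, s3, s6, s7}

Start in {s1}.
Read 'b': {s1} → {s3, s6, s7}.
Read 'b': {s3, s6, s7} → {s1, s2, s6, s7}.
Read 'a': {s1, s2, s6, s7} → {s2, s3, s6, s7}.
Read 'c': {s2, s3, s6, s7} → {s1, s3, s6, s7}.
Read 'b': {s1, s3, s6, s7} → {s1, s2, s3, s6, s7}.
Read 'a': {s1, s2, s3, s6, s7} → {s2, s3, s6, s7}.
Read 'c': {s2, s3, s6, s7} → {s1, s3, s6, s7}.
Read 'b': {s1, s3, s6, s7} → {s1, s2, s3, s6, s7}.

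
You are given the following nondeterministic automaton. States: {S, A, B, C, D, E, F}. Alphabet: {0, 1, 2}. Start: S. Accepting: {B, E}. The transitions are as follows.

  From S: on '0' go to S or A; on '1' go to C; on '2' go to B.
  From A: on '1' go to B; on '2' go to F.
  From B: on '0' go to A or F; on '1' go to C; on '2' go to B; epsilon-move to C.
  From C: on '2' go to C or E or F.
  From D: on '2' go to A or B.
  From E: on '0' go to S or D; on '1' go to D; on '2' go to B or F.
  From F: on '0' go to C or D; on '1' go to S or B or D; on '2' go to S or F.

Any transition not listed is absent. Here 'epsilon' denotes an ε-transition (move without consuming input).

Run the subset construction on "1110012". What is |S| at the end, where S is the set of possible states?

0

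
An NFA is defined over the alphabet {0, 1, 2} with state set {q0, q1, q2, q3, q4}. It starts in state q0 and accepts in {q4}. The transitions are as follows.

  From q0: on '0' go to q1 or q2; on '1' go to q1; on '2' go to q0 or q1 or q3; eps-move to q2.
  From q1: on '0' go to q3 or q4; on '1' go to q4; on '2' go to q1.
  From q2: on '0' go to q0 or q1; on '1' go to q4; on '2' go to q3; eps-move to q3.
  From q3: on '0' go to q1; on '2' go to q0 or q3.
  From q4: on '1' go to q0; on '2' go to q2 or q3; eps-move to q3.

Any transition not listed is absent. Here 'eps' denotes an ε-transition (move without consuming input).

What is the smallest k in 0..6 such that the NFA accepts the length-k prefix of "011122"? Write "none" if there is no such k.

Start: ε-closure({q0}) = {q0, q2, q3}.
Read '0': {q0, q2, q3} → {q0, q1, q2, q3}.
Read '1': {q0, q1, q2, q3} → {q1, q3, q4}.
None of the earlier sets intersect F, but {q1, q3, q4} does.

2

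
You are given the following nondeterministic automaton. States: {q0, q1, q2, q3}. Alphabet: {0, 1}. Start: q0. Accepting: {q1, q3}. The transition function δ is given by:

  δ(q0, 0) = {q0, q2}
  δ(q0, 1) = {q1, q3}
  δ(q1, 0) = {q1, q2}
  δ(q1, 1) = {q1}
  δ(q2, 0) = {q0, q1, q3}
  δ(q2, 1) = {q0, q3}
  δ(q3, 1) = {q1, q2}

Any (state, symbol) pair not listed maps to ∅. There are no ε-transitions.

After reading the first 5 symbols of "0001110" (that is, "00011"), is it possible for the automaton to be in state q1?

Start in {q0}.
Read '0': {q0} → {q0, q2}.
Read '0': {q0, q2} → {q0, q1, q2, q3}.
Read '0': {q0, q1, q2, q3} → {q0, q1, q2, q3}.
Read '1': {q0, q1, q2, q3} → {q0, q1, q2, q3}.
Read '1': {q0, q1, q2, q3} → {q0, q1, q2, q3}.
State q1 is in {q0, q1, q2, q3}.

Yes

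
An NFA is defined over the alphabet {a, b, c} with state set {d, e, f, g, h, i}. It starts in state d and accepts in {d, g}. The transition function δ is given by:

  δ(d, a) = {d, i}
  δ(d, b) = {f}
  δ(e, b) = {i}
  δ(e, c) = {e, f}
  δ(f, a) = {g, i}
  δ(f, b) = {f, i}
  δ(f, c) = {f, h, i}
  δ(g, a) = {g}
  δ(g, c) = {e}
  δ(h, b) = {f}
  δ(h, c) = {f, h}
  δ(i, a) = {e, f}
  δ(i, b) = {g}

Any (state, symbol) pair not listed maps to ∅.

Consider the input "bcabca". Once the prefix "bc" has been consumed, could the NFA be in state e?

No

Start in {d}.
Read 'b': {d} → {f}.
Read 'c': {f} → {f, h, i}.
State e is not in {f, h, i}.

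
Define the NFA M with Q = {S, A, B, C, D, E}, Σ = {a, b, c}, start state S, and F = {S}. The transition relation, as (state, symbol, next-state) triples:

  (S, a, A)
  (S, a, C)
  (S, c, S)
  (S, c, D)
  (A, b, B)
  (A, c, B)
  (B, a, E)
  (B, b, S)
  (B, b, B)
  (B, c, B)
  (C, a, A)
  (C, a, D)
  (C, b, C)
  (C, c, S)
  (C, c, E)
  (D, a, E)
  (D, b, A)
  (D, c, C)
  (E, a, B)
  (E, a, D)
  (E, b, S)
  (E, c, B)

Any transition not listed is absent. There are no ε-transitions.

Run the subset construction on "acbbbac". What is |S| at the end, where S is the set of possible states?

Start in {S}.
Read 'a': S→{A, C}; now {A, C}.
Read 'c': A→{B}, C→{S, E}; now {S, B, E}.
Read 'b': S→∅, B→{S, B}, E→{S}; now {S, B}.
Read 'b': S→∅, B→{S, B}; now {S, B}.
Read 'b': S→∅, B→{S, B}; now {S, B}.
Read 'a': S→{A, C}, B→{E}; now {A, C, E}.
Read 'c': A→{B}, C→{S, E}, E→{B}; now {S, B, E}.
That set has 3 states.

3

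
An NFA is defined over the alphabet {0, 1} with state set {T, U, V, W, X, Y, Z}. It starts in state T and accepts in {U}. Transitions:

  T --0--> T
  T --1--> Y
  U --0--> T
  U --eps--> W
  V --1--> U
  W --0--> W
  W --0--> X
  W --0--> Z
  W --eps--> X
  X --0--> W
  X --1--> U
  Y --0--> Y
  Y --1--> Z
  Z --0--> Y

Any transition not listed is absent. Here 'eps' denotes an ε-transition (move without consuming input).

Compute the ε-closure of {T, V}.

Begin with {T, V}.
No ε-moves leave this set, so the closure equals the set itself.

{T, V}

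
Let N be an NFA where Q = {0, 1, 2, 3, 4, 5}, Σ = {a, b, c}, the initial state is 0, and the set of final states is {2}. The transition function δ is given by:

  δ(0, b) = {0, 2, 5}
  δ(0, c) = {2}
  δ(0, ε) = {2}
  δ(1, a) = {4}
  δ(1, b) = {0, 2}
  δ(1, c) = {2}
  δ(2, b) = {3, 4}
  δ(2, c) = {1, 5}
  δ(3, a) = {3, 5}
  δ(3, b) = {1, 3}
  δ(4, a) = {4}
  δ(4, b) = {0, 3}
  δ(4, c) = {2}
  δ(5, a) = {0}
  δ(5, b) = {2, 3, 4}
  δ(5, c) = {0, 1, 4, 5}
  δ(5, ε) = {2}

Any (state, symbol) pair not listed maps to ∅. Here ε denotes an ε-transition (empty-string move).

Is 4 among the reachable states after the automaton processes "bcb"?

Start: ε-closure({0}) = {0, 2}.
Read 'b': {0, 2} → {0, 2, 3, 4, 5}.
Read 'c': {0, 2, 3, 4, 5} → {0, 1, 2, 4, 5}.
Read 'b': {0, 1, 2, 4, 5} → {0, 2, 3, 4, 5}.
State 4 is in {0, 2, 3, 4, 5}.

Yes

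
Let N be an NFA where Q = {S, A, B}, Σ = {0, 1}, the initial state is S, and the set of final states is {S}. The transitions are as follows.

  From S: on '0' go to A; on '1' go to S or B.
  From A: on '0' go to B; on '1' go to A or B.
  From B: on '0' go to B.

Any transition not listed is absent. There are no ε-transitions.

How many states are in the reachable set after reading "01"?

2

Start in {S}.
Read '0': {S} → {A}.
Read '1': {A} → {A, B}.
That set has 2 states.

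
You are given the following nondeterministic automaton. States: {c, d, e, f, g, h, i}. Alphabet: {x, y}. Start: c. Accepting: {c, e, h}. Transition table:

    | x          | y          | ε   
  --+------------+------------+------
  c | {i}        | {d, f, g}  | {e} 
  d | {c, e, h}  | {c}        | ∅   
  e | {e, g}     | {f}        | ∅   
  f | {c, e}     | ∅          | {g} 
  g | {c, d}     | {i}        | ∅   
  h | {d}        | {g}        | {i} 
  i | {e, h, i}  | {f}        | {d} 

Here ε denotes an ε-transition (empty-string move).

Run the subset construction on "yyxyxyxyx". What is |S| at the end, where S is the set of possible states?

Start: ε-closure({c}) = {c, e}.
Read 'y': c→{d, f, g}, e→{f}; now {d, f, g}.
Read 'y': d→{c}, f→∅, g→{i}; union {c, i}; ε-closure = {c, d, e, i}.
Read 'x': c→{i}, d→{c, e, h}, e→{e, g}, i→{e, h, i}; union {c, e, g, h, i}; ε-closure = {c, d, e, g, h, i}.
Read 'y': c→{d, f, g}, d→{c}, e→{f}, g→{i}, h→{g}, i→{f}; union {c, d, f, g, i}; ε-closure = {c, d, e, f, g, i}.
Read 'x': c→{i}, d→{c, e, h}, e→{e, g}, f→{c, e}, g→{c, d}, i→{e, h, i}; now {c, d, e, g, h, i}.
Read 'y': c→{d, f, g}, d→{c}, e→{f}, g→{i}, h→{g}, i→{f}; union {c, d, f, g, i}; ε-closure = {c, d, e, f, g, i}.
Read 'x': c→{i}, d→{c, e, h}, e→{e, g}, f→{c, e}, g→{c, d}, i→{e, h, i}; now {c, d, e, g, h, i}.
Read 'y': c→{d, f, g}, d→{c}, e→{f}, g→{i}, h→{g}, i→{f}; union {c, d, f, g, i}; ε-closure = {c, d, e, f, g, i}.
Read 'x': c→{i}, d→{c, e, h}, e→{e, g}, f→{c, e}, g→{c, d}, i→{e, h, i}; now {c, d, e, g, h, i}.
That set has 6 states.

6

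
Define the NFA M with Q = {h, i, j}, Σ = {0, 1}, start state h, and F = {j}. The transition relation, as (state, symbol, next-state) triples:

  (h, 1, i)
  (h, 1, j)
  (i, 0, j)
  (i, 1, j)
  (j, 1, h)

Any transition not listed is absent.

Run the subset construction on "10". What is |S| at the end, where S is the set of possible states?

1

Start in {h}.
Read '1': {h} → {i, j}.
Read '0': {i, j} → {j}.
That set has 1 state.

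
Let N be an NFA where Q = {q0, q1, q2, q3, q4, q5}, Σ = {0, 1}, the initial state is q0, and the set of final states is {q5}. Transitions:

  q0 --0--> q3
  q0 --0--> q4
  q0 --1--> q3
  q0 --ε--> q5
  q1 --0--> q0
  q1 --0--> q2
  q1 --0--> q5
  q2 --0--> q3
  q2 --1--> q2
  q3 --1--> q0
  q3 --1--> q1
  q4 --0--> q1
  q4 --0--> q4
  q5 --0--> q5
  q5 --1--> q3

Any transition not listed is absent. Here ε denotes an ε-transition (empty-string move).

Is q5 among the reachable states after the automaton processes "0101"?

Start: ε-closure({q0}) = {q0, q5}.
Read '0': q0→{q3, q4}, q5→{q5}; now {q3, q4, q5}.
Read '1': q3→{q0, q1}, q4→∅, q5→{q3}; union {q0, q1, q3}; ε-closure = {q0, q1, q3, q5}.
Read '0': q0→{q3, q4}, q1→{q0, q2, q5}, q3→∅, q5→{q5}; now {q0, q2, q3, q4, q5}.
Read '1': q0→{q3}, q2→{q2}, q3→{q0, q1}, q4→∅, q5→{q3}; union {q0, q1, q2, q3}; ε-closure = {q0, q1, q2, q3, q5}.
State q5 is in {q0, q1, q2, q3, q5}.

Yes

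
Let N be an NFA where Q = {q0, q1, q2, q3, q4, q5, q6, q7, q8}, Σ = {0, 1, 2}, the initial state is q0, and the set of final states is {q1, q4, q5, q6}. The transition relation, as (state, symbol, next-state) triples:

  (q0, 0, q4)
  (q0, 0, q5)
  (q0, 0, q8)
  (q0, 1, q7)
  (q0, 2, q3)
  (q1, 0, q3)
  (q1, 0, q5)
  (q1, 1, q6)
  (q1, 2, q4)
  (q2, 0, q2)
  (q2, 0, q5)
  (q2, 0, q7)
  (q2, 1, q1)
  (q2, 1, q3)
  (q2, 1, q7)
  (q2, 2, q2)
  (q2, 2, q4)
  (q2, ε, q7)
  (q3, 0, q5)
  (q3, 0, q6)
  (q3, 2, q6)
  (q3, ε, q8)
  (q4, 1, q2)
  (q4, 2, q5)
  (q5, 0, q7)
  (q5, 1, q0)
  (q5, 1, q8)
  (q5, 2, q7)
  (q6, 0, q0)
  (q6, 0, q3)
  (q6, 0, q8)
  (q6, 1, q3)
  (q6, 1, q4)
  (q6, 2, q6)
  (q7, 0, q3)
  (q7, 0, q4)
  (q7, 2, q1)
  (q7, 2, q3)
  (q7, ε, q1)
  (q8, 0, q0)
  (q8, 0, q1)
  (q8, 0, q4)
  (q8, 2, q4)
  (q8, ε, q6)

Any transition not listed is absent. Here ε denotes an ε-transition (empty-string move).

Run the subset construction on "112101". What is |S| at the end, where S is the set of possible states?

Start in {q0}.
Read '1': {q0} → {q1, q7}.
Read '1': {q1, q7} → {q6}.
Read '2': {q6} → {q6}.
Read '1': {q6} → {q3, q4, q6, q8}.
Read '0': {q3, q4, q6, q8} → {q0, q1, q3, q4, q5, q6, q8}.
Read '1': {q0, q1, q3, q4, q5, q6, q8} → {q0, q1, q2, q3, q4, q6, q7, q8}.
That set has 8 states.

8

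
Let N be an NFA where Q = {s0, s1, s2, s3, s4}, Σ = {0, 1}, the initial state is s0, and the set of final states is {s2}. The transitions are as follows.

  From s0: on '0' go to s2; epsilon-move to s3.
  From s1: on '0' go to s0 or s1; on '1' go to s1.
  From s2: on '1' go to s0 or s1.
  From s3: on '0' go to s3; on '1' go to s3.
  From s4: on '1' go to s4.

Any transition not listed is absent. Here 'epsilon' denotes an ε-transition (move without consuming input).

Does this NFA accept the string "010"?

Yes

Start: ε-closure({s0}) = {s0, s3}.
Read '0': s0→{s2}, s3→{s3}; now {s2, s3}.
Read '1': s2→{s0, s1}, s3→{s3}; now {s0, s1, s3}.
Read '0': s0→{s2}, s1→{s0, s1}, s3→{s3}; now {s0, s1, s2, s3}.
The final set {s0, s1, s2, s3} contains the accepting state s2.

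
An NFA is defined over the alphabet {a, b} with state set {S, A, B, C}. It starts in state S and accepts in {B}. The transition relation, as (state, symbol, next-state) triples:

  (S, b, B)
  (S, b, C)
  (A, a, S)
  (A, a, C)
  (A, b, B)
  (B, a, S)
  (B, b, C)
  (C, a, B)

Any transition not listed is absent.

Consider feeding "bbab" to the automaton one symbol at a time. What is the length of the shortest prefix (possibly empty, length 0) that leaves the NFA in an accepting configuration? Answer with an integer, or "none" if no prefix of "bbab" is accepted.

1

Start in {S}.
Read 'b': S→{B, C}; now {B, C}.
None of the earlier sets intersect F, but {B, C} does.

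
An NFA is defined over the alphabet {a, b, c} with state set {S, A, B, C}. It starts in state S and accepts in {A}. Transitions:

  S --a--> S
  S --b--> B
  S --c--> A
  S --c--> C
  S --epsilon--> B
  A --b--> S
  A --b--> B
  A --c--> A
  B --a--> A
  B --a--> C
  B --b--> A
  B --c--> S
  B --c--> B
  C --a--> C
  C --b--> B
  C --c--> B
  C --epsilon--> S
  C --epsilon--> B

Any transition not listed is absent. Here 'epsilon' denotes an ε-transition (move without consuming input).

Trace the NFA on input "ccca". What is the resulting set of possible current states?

Start: ε-closure({S}) = {S, B}.
Read 'c': {S, B} → {S, A, B, C}.
Read 'c': {S, A, B, C} → {S, A, B, C}.
Read 'c': {S, A, B, C} → {S, A, B, C}.
Read 'a': {S, A, B, C} → {S, A, B, C}.

{S, A, B, C}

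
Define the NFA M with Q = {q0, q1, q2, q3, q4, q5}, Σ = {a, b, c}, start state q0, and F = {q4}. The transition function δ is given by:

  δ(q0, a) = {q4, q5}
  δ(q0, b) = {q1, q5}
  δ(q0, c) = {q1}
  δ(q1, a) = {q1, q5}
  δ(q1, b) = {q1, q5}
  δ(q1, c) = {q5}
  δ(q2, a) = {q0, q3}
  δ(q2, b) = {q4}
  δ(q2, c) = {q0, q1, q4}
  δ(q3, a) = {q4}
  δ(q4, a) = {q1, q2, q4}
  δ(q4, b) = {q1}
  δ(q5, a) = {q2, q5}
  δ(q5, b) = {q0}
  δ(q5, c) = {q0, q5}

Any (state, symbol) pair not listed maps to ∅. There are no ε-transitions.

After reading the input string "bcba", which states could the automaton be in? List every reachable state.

{q1, q2, q4, q5}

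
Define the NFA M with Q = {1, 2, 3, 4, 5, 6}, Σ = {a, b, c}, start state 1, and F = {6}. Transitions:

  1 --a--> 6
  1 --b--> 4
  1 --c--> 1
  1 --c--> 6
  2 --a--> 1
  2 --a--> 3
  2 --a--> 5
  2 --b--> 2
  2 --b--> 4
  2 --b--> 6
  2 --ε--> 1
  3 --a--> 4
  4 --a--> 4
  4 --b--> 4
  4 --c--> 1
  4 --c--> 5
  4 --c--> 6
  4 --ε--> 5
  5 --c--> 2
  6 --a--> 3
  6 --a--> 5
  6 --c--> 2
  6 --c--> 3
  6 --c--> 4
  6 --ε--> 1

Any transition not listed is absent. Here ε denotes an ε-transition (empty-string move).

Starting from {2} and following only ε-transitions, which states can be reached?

{1, 2}

Begin with {2}.
ε-move 2 → 1; add 1.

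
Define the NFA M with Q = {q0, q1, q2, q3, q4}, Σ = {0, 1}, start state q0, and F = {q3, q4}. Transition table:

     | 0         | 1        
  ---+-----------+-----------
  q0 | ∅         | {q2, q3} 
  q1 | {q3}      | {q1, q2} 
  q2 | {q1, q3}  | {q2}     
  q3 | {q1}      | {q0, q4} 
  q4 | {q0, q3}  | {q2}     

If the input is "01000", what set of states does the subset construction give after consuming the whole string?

∅

Start in {q0}.
Read '0': {q0} → ∅.
The set is empty and remains empty for the remaining 4 symbols.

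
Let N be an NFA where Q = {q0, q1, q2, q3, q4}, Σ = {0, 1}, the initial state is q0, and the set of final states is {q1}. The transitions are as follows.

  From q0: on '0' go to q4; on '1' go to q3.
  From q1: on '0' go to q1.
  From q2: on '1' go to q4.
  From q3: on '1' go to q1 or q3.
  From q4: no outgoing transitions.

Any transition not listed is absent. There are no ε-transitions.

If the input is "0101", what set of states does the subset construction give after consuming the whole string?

∅

Start in {q0}.
Read '0': q0→{q4}; now {q4}.
Read '1': q4→∅; now ∅.
The set is empty and remains empty for the remaining 2 symbols.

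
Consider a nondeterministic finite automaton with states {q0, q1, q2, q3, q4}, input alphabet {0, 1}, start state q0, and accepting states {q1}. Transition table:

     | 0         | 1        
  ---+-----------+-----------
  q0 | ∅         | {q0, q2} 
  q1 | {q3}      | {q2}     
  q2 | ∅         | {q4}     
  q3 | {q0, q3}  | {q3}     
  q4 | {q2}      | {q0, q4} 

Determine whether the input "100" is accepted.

Start in {q0}.
Read '1': {q0} → {q0, q2}.
Read '0': {q0, q2} → ∅.
The set is empty and remains empty for the remaining 1 symbol.
The final set ∅ contains no accepting state.

No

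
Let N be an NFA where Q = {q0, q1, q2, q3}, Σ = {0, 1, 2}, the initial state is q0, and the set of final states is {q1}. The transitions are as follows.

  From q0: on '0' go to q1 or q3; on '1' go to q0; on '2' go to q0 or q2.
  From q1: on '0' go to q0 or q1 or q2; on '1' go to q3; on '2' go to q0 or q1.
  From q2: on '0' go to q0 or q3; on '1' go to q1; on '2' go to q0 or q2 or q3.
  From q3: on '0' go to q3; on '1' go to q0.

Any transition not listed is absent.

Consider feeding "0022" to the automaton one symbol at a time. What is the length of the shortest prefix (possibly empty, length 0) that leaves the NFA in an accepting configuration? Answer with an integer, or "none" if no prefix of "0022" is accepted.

1

Start in {q0}.
Read '0': q0→{q1, q3}; now {q1, q3}.
None of the earlier sets intersect F, but {q1, q3} does.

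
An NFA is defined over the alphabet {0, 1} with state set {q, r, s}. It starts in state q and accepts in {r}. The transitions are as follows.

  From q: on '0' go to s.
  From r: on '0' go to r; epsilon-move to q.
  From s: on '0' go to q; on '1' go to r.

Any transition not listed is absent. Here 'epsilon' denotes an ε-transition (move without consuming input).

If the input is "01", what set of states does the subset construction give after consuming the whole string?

Start in {q}.
Read '0': q→{s}; now {s}.
Read '1': s→{r}; union {r}; ε-closure = {q, r}.

{q, r}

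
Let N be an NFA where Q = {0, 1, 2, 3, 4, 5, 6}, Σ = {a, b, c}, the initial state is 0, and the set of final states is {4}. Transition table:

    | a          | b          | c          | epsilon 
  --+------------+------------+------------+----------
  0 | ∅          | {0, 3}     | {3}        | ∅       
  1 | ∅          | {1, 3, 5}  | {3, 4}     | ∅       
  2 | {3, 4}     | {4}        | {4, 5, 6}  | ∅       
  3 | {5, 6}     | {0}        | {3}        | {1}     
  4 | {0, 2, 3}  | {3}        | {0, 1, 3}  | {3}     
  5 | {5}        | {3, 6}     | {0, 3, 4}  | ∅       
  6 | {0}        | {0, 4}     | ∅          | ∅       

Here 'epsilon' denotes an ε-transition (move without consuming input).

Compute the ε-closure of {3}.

{1, 3}

Begin with {3}.
ε-move 3 → 1; add 1.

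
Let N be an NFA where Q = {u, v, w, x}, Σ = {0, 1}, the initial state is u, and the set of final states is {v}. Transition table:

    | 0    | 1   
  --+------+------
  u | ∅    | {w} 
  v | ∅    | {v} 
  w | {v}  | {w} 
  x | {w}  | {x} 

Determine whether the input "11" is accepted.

Start in {u}.
Read '1': u→{w}; now {w}.
Read '1': w→{w}; now {w}.
The final set {w} contains no accepting state.

No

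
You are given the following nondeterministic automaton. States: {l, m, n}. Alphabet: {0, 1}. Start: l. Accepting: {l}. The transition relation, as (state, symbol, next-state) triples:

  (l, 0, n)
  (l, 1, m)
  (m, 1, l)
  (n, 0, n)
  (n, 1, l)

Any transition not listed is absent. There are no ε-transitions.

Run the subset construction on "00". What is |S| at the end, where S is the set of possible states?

1

Start in {l}.
Read '0': l→{n}; now {n}.
Read '0': n→{n}; now {n}.
That set has 1 state.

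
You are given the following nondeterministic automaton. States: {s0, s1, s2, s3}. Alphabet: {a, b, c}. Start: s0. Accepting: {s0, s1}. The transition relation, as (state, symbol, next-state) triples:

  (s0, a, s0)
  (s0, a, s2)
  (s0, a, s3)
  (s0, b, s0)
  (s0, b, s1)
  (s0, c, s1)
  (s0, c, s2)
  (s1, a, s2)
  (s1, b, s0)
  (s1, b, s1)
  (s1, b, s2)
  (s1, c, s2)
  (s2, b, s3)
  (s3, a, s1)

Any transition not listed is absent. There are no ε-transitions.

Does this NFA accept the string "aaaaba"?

Yes

Start in {s0}.
Read 'a': s0→{s0, s2, s3}; now {s0, s2, s3}.
Read 'a': s0→{s0, s2, s3}, s2→∅, s3→{s1}; now {s0, s1, s2, s3}.
Read 'a': s0→{s0, s2, s3}, s1→{s2}, s2→∅, s3→{s1}; now {s0, s1, s2, s3}.
Read 'a': s0→{s0, s2, s3}, s1→{s2}, s2→∅, s3→{s1}; now {s0, s1, s2, s3}.
Read 'b': s0→{s0, s1}, s1→{s0, s1, s2}, s2→{s3}, s3→∅; now {s0, s1, s2, s3}.
Read 'a': s0→{s0, s2, s3}, s1→{s2}, s2→∅, s3→{s1}; now {s0, s1, s2, s3}.
The final set {s0, s1, s2, s3} contains the accepting states s0, s1.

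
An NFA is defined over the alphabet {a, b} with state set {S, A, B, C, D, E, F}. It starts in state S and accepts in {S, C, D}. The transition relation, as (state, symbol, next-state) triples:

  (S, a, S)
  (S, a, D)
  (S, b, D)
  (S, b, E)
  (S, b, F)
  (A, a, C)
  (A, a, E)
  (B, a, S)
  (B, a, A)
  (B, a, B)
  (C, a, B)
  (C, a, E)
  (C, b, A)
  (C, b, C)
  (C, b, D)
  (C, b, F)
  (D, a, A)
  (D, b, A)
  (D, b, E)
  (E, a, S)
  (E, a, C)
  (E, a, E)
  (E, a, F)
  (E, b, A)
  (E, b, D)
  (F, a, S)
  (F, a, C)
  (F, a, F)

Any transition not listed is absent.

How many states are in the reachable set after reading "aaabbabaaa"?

7

Start in {S}.
Read 'a': {S} → {S, D}.
Read 'a': {S, D} → {S, A, D}.
Read 'a': {S, A, D} → {S, A, C, D, E}.
Read 'b': {S, A, C, D, E} → {A, C, D, E, F}.
Read 'b': {A, C, D, E, F} → {A, C, D, E, F}.
Read 'a': {A, C, D, E, F} → {S, A, B, C, E, F}.
Read 'b': {S, A, B, C, E, F} → {A, C, D, E, F}.
Read 'a': {A, C, D, E, F} → {S, A, B, C, E, F}.
Read 'a': {S, A, B, C, E, F} → {S, A, B, C, D, E, F}.
Read 'a': {S, A, B, C, D, E, F} → {S, A, B, C, D, E, F}.
That set has 7 states.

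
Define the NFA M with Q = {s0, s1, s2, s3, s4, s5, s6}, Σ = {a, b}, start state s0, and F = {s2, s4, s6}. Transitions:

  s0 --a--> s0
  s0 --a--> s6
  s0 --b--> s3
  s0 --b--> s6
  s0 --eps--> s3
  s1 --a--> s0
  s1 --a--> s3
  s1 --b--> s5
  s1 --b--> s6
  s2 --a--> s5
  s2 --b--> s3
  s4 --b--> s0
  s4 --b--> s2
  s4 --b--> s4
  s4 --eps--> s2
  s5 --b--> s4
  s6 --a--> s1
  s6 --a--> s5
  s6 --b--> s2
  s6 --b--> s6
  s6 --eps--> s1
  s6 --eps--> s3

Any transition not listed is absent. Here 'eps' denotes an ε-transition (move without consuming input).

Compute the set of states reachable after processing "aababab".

{s1, s2, s3, s4, s5, s6}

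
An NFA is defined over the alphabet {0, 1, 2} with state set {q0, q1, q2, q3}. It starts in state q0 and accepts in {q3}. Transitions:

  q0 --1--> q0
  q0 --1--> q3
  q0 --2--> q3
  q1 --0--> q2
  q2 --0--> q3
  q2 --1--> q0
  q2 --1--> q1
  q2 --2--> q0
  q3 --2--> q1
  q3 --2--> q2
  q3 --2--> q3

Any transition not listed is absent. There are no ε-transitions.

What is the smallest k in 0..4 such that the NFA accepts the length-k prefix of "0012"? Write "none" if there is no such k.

Start in {q0}.
Read '0': {q0} → ∅.
The set is empty and remains empty for the remaining 3 symbols.
No reachable set along the way intersects F.

none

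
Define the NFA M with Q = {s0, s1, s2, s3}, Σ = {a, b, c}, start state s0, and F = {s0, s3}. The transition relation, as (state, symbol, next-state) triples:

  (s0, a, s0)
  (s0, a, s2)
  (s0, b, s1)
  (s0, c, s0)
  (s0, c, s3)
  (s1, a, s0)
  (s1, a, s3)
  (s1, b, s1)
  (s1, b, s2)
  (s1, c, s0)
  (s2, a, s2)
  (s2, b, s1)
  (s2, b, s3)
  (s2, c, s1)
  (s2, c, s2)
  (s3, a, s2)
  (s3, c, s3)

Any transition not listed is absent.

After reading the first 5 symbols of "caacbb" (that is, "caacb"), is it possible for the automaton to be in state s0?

Start in {s0}.
Read 'c': {s0} → {s0, s3}.
Read 'a': {s0, s3} → {s0, s2}.
Read 'a': {s0, s2} → {s0, s2}.
Read 'c': {s0, s2} → {s0, s1, s2, s3}.
Read 'b': {s0, s1, s2, s3} → {s1, s2, s3}.
State s0 is not in {s1, s2, s3}.

No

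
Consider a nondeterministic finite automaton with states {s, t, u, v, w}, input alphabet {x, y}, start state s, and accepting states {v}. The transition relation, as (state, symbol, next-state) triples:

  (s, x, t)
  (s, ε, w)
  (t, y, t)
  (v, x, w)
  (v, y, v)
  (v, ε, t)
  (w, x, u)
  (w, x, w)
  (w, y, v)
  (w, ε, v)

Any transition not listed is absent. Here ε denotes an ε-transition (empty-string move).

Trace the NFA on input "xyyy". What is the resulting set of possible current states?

{t, v}

Start: ε-closure({s}) = {s, t, v, w}.
Read 'x': {s, t, v, w} → {t, u, v, w}.
Read 'y': {t, u, v, w} → {t, v}.
Read 'y': {t, v} → {t, v}.
Read 'y': {t, v} → {t, v}.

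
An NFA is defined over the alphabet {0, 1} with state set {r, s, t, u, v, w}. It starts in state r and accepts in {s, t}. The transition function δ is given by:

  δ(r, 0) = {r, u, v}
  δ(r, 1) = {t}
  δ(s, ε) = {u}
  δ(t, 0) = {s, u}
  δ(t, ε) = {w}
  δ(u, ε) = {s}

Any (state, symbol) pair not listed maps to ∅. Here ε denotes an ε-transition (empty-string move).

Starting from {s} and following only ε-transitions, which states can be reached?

Begin with {s}.
ε-move s → u; add u.

{s, u}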